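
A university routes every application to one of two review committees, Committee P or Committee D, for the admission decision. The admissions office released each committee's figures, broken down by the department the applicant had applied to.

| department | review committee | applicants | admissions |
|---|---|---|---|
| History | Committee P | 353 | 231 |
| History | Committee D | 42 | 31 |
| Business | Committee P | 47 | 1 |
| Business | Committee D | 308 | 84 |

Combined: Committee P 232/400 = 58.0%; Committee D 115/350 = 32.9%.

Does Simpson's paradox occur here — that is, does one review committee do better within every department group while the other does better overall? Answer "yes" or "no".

yes

Within each department level (History 65.4% vs 73.8%; Business 2.1% vs 27.3%), Committee D has the higher rate every time. Pooled: 58.0% vs 32.9% — Committee P has the higher rate overall. The two comparisons disagree.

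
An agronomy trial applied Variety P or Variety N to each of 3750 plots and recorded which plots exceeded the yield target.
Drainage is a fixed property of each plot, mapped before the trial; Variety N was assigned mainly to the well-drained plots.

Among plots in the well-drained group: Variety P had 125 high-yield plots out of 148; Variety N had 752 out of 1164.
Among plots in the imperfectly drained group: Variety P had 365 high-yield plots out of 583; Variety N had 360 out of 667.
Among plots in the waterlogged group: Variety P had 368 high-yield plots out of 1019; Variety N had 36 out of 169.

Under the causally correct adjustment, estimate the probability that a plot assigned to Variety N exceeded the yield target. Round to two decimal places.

0.47

Variety P is higher inside every field drainage stratum but Variety N is higher in aggregate. Whether to stratify depends on how field drainage relates to the variety.
Field drainage satisfies the back-door criterion: it is not a descendant of the variety, and it blocks the spurious path from variety to outcome. Adjusting for it (i.e., using the within-field drainage rates) gives the causal effect.
Standardising Variety N to the population field drainage mix: 0.350·752/1164 + 0.333·360/667 + 0.317·36/169 = 0.473.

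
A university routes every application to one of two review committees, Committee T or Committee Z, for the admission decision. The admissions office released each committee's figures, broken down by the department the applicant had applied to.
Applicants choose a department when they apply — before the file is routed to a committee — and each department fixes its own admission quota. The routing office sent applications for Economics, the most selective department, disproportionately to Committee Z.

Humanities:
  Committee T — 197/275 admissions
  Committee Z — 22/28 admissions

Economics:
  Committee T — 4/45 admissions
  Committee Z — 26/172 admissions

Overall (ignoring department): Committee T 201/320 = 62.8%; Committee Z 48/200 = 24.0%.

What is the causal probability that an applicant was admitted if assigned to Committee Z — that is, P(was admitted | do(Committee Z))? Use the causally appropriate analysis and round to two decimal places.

0.52

Within every department level Committee Z has the higher rate, yet pooled Committee T does — Simpson's reversal.
The imbalance in department arose from how applicants were allocated, not from anything the review committee did; and department independently affects the outcome. The pooled gap is confounded — condition on department.
Standardising Committee Z to the population department mix: 0.583·22/28 + 0.417·26/172 = 0.521.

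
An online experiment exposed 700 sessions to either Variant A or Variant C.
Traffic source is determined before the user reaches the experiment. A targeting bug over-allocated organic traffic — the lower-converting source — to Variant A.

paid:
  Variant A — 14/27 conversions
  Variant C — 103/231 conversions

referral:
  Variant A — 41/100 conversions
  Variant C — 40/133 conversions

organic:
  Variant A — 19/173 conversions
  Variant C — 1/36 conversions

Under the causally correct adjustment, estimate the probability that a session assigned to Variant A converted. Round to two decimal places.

Within every traffic source level Variant A has the higher rate, yet pooled Variant C does — Simpson's reversal.
Traffic source is set before the variant has any effect — it is not caused by the variant — and it independently drives the outcome. That makes it a confounder, so the causal comparison is within traffic source levels.
Standardising Variant A to the population traffic source mix: 0.369·14/27 + 0.333·41/100 + 0.299·19/173 = 0.360.

0.36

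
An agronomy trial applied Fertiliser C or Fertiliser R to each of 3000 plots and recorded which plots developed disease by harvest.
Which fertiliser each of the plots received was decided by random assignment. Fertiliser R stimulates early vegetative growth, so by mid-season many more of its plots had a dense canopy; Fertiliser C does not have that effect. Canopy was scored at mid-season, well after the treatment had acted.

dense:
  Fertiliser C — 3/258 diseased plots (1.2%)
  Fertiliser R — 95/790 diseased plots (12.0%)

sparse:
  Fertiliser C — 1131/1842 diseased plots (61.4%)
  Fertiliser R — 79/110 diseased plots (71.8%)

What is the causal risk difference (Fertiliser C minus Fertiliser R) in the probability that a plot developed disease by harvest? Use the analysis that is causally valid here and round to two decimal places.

Mid-season canopy lies on the pathway fertiliser → mid-season canopy → outcome, so adjusting for it blocks the indirect effect. For the total causal effect of fertiliser, use the unadjusted pooled rates.
The causal difference is the pooled difference: 0.540 − 0.193 = +0.347.

+0.35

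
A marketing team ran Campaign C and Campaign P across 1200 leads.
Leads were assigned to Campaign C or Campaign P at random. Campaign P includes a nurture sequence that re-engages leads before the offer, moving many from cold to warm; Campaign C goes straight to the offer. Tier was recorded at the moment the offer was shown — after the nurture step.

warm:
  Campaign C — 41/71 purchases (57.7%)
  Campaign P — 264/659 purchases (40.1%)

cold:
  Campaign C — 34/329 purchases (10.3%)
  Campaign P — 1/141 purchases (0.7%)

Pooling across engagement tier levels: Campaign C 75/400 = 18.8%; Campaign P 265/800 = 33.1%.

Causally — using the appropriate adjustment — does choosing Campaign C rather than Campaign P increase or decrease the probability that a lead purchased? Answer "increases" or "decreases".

decreases

Campaign C is higher inside every engagement tier stratum but Campaign P is higher in aggregate. Whether to stratify depends on how engagement tier relates to the campaign.
Engagement tier is downstream of the campaign. One should not condition on a consequence of treatment, so the overall rates are the right comparison.
Pooled: Campaign C 18.8% vs Campaign P 33.1%; Campaign P is higher overall.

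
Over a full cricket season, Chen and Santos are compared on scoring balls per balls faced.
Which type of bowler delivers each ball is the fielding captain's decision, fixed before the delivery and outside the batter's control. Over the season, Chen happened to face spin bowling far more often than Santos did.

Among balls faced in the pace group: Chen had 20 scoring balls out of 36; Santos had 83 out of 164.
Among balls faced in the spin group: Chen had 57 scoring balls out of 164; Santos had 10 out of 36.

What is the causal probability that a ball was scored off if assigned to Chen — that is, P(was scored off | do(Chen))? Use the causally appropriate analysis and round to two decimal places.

0.45

Here bowling type is a common cause — it drives both which player a case falls under and the outcome. The crude comparison mixes populations; the stratum-specific rates are the causally relevant ones.
Standardising Chen to the population bowling type mix: 0.500·20/36 + 0.500·57/164 = 0.452.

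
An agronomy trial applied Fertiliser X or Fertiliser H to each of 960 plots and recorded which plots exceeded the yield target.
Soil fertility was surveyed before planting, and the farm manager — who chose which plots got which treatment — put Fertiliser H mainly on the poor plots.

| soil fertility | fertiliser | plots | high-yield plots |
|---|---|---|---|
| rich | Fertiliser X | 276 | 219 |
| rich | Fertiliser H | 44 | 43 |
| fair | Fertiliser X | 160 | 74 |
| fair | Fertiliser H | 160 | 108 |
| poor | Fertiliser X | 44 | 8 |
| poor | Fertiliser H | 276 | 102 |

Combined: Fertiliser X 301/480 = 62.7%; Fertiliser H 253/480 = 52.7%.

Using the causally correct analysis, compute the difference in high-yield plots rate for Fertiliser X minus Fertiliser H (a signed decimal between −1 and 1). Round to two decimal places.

Fertiliser H is higher inside every soil fertility stratum but Fertiliser X is higher in aggregate. Whether to stratify depends on how soil fertility relates to the fertiliser.
The imbalance in soil fertility arose from how plots were allocated, not from anything the fertiliser did; and soil fertility independently affects the outcome. The pooled gap is confounded — condition on soil fertility.
Adjusting over the population distribution of soil fertility: 0.333·(0.793−0.977) + 0.333·(0.463−0.675) + 0.333·(0.182−0.370) = -0.195.

-0.19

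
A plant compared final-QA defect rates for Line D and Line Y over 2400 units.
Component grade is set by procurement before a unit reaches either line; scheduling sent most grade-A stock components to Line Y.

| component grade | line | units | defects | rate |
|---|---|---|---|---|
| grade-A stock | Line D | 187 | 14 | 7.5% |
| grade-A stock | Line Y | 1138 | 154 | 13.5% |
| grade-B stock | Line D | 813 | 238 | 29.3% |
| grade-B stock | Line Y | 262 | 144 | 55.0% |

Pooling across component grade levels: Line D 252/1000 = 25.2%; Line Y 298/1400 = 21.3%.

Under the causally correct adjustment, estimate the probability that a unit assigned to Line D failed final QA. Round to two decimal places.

0.17

Line D is lower inside every component grade stratum but Line Y is lower in aggregate. Whether to stratify depends on how component grade relates to the line.
Since component grade is a pre-existing factor (not a product of the line) and it affects the outcome on its own, it is a confounder. The stratified rates, not the pooled rate, identify the causal effect.
Standardising Line D to the population component grade mix: 0.552·14/187 + 0.448·238/813 = 0.172.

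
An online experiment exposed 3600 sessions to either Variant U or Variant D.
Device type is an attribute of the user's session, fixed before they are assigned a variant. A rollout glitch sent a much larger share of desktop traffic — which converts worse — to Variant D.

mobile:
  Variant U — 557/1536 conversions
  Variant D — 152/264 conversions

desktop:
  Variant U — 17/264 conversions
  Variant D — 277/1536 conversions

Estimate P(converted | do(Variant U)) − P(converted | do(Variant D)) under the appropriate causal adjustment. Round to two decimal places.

Variant D is higher inside every device type stratum but Variant U is higher in aggregate. Whether to stratify depends on how device type relates to the variant.
Here device type is a common cause — it drives both which variant a case falls under and the outcome. The crude comparison mixes populations; the stratum-specific rates are the causally relevant ones.
Adjusting over the population distribution of device type: 0.500·(0.363−0.576) + 0.500·(0.064−0.180) = -0.165.

-0.16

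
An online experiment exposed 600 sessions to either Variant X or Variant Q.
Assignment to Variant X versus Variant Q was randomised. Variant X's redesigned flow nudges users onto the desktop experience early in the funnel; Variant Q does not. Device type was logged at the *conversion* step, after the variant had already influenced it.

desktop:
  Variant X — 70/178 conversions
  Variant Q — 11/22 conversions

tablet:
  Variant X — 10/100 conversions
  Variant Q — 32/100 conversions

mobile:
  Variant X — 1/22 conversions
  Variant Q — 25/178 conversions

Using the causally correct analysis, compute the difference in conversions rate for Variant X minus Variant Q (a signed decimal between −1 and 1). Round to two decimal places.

+0.04

Within every device type level Variant Q has the higher rate, yet pooled Variant X does — Simpson's reversal.
Device type lies on the pathway variant → device type → outcome, so adjusting for it blocks the indirect effect. For the total causal effect of variant, use the unadjusted pooled rates.
The causal difference is the pooled difference: 0.270 − 0.227 = +0.043.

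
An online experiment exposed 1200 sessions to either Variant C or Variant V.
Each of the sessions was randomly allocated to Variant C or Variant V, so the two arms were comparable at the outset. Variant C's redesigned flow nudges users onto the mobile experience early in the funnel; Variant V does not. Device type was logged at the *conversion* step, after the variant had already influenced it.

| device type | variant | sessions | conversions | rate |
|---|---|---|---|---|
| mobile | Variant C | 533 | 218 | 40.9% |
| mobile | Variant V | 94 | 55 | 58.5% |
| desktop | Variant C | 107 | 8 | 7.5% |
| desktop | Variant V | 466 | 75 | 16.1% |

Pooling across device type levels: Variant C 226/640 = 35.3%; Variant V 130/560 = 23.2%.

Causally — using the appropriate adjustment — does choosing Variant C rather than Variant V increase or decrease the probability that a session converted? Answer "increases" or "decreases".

Variant V is higher inside every device type stratum but Variant C is higher in aggregate. Whether to stratify depends on how device type relates to the variant.
Device type is downstream of the variant. One should not condition on a consequence of treatment, so the overall rates are the right comparison.
Pooled: Variant C 35.3% vs Variant V 23.2%; Variant C is higher overall.

increases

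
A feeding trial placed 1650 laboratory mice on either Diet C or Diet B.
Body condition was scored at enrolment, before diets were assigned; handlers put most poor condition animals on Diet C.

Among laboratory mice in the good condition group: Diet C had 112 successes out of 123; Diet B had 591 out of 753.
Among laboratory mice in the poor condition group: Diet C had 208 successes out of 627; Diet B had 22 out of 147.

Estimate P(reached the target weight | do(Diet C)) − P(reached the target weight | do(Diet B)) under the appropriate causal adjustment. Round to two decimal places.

+0.15

Starting body condition satisfies the back-door criterion: it is not a descendant of the diet, and it blocks the spurious path from diet to outcome. Adjusting for it (i.e., using the within-starting body condition rates) gives the causal effect.
Adjusting over the population distribution of starting body condition: 0.531·(0.911−0.785) + 0.469·(0.332−0.150) = +0.152.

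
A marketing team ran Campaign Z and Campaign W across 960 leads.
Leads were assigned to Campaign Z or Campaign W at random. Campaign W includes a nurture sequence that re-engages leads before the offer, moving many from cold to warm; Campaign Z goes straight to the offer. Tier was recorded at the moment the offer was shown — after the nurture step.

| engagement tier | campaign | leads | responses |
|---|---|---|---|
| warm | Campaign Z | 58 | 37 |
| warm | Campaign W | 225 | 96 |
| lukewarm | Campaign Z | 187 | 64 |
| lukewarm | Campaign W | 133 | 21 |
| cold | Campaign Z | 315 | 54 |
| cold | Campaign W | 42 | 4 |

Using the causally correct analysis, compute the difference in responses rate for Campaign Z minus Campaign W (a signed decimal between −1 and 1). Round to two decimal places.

The engagement tier-specific comparison favours Campaign Z throughout, but the pooled figures favour Campaign W. The question is whether to condition on engagement tier.
Stratifying would compare campaigns among leads the campaigns themselves sorted into engagement tier groups — a form of selection on an intermediate. The unconditioned pooled rates give the total causal effect.
The causal difference is the pooled difference: 0.277 − 0.302 = -0.026.

-0.03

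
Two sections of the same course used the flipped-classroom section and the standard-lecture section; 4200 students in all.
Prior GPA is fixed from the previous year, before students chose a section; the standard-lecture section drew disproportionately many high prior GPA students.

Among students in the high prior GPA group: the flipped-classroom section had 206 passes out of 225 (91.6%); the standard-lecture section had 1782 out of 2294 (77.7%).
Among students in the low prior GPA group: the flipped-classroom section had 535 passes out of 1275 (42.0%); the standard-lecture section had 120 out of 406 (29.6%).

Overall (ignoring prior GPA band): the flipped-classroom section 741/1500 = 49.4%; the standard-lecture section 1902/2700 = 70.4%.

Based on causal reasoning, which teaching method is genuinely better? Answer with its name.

the flipped-classroom section

The prior GPA band-specific comparison favours the flipped-classroom section throughout, but the pooled figures favour the standard-lecture section. The question is whether to condition on prior GPA band.
Nothing the teaching method does changes prior GPA band; the imbalance is an allocation artefact. With prior GPA band also predicting the outcome, the pooled figure is confounded, and the within-stratum comparison is the causal one.
Within each level — high prior GPA: 91.6% vs 77.7%; low prior GPA: 42.0% vs 29.6% — the flipped-classroom section is higher every time.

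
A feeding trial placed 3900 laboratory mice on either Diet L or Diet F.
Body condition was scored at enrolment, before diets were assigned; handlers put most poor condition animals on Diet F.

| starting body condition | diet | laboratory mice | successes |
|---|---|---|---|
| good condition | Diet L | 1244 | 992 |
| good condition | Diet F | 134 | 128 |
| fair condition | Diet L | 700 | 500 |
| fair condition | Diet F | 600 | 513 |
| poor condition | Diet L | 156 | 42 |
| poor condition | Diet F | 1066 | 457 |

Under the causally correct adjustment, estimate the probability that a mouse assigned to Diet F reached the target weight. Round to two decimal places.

Nothing the diet does changes starting body condition; the imbalance is an allocation artefact. With starting body condition also predicting the outcome, the pooled figure is confounded, and the within-stratum comparison is the causal one.
Standardising Diet F to the population starting body condition mix: 0.353·128/134 + 0.333·513/600 + 0.313·457/1066 = 0.757.

0.76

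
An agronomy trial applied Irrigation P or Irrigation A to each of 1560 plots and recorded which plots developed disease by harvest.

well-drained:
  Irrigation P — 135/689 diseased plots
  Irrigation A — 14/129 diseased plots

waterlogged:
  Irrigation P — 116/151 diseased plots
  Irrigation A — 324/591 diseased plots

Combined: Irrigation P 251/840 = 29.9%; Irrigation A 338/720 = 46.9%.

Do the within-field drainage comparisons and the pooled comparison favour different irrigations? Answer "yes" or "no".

Within each field drainage level (well-drained 19.6% vs 10.9%; waterlogged 76.8% vs 54.8%), Irrigation A has the lower rate every time. Pooled: 29.9% vs 46.9% — Irrigation P has the lower rate overall. The two comparisons disagree.

yes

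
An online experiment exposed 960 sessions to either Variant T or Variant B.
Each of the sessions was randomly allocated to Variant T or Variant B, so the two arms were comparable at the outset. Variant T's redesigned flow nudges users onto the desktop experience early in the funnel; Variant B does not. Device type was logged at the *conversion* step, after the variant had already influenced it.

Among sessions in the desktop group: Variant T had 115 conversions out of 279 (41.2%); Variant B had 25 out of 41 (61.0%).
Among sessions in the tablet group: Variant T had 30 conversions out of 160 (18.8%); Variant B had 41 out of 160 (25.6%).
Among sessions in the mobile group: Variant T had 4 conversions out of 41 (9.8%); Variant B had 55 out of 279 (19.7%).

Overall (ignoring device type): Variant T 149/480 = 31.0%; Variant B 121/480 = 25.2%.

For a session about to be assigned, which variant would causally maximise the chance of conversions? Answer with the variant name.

Variant T

Device type here is a post-treatment variable shaped by the variant; conditioning on it would introduce bias rather than remove it. The overall comparison is the causal one.
Pooled: Variant T 31.0% vs Variant B 25.2%; Variant T is higher overall.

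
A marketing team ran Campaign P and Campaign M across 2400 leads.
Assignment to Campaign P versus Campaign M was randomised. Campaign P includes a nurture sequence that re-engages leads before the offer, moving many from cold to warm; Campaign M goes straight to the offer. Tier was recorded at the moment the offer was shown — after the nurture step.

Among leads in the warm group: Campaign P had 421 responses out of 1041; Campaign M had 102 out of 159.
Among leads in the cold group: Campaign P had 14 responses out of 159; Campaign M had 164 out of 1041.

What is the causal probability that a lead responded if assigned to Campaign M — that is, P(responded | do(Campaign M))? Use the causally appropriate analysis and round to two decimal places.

The distribution of engagement tier is itself part of what the campaign does — it is an intermediate outcome. Holding it fixed would remove that part of the effect; the total effect is the pooled difference.
So P(outcome | do(Campaign M)) is just the pooled rate for Campaign M: 266/1200 = 0.222.

0.22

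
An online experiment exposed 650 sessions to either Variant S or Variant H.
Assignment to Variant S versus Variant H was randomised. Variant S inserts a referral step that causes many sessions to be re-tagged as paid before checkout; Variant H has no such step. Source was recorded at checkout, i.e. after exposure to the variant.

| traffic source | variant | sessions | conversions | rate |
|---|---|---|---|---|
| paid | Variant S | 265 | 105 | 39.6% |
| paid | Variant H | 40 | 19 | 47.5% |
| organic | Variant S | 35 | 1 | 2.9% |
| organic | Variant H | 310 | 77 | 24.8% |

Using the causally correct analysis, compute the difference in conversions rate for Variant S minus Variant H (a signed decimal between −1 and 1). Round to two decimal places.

+0.08

The traffic source-specific comparison favours Variant H throughout, but the pooled figures favour Variant S. The question is whether to condition on traffic source.
Traffic source is downstream of the variant. One should not condition on a consequence of treatment, so the overall rates are the right comparison.
The causal difference is the pooled difference: 0.353 − 0.274 = +0.079.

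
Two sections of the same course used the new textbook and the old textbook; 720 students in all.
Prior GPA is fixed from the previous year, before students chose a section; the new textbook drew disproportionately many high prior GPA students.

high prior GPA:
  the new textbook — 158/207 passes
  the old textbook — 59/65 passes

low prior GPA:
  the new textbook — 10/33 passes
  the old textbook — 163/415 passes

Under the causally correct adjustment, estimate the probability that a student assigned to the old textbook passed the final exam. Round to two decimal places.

The stratified and pooled comparisons disagree (the old textbook wins within each prior GPA band; the new textbook wins overall), so the answer turns on the causal role of prior GPA band.
Prior GPA band is set before the teaching method has any effect — it is not caused by the teaching method — and it independently drives the outcome. That makes it a confounder, so the causal comparison is within prior GPA band levels.
Standardising the old textbook to the population prior GPA band mix: 0.378·59/65 + 0.622·163/415 = 0.587.

0.59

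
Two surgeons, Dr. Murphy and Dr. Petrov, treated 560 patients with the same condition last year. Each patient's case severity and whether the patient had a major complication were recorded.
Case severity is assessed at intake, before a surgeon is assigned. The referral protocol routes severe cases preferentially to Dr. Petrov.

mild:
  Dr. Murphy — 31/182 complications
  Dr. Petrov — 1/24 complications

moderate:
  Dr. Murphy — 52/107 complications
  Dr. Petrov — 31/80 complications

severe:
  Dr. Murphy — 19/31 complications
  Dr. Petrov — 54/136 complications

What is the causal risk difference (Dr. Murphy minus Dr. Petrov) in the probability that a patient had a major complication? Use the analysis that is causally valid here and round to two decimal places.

+0.14

The imbalance in case severity arose from how patients were allocated, not from anything the surgeon did; and case severity independently affects the outcome. The pooled gap is confounded — condition on case severity.
Adjusting over the population distribution of case severity: 0.368·(0.170−0.042) + 0.334·(0.486−0.388) + 0.298·(0.613−0.397) = +0.145.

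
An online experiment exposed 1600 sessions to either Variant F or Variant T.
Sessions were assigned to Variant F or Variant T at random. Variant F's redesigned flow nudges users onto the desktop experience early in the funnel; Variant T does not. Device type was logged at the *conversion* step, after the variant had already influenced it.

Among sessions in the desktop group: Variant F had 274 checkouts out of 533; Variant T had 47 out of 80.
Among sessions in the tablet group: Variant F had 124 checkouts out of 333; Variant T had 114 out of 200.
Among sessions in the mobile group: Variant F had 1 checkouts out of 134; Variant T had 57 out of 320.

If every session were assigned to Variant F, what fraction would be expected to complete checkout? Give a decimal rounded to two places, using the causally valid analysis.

The stratified and pooled comparisons disagree (Variant T wins within each device type; Variant F wins overall), so the answer turns on the causal role of device type.
Device type here is a post-treatment variable shaped by the variant; conditioning on it would introduce bias rather than remove it. The overall comparison is the causal one.
So P(outcome | do(Variant F)) is just the pooled rate for Variant F: 399/1000 = 0.399.

0.40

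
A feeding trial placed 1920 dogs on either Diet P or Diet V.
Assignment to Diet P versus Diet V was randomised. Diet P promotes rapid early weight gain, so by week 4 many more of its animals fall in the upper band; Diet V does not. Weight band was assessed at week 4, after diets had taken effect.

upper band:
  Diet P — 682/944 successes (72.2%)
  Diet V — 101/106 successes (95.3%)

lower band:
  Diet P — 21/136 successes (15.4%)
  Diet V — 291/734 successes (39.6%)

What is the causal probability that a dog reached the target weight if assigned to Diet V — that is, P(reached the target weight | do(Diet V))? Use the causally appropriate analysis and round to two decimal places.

The stratified and pooled comparisons disagree (Diet V wins within each week-4 weight band; Diet P wins overall), so the answer turns on the causal role of week-4 weight band.
Week-4 weight band here is a post-treatment variable shaped by the diet; conditioning on it would introduce bias rather than remove it. The overall comparison is the causal one.
So P(outcome | do(Diet V)) is just the pooled rate for Diet V: 392/840 = 0.467.

0.47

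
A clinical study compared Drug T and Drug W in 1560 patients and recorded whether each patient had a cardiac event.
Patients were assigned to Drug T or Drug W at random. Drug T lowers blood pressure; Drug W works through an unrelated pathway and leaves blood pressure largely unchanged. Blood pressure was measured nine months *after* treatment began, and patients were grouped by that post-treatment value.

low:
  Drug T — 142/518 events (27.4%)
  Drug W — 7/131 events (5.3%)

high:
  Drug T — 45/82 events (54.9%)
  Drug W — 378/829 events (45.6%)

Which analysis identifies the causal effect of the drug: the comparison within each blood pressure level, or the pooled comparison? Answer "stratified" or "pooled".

pooled

The distribution of blood pressure is itself part of what the drug does — it is an intermediate outcome. Holding it fixed would remove that part of the effect; the total effect is the pooled difference.
Pooled: Drug T 31.2% vs Drug W 40.1%; Drug T is lower overall.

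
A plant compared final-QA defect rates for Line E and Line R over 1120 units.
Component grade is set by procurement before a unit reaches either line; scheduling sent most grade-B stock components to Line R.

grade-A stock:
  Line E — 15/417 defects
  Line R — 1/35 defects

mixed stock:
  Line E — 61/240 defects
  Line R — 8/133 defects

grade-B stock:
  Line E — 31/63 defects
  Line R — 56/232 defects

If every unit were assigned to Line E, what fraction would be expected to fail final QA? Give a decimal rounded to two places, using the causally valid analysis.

The component grade-specific comparison favours Line R throughout, but the pooled figures favour Line E. The question is whether to condition on component grade.
Component grade differs across lines for reasons unrelated to any effect of the line itself, and it separately predicts the outcome — a classic confounder. We must compare within component grade levels.
Standardising Line E to the population component grade mix: 0.404·15/417 + 0.333·61/240 + 0.263·31/63 = 0.229.

0.23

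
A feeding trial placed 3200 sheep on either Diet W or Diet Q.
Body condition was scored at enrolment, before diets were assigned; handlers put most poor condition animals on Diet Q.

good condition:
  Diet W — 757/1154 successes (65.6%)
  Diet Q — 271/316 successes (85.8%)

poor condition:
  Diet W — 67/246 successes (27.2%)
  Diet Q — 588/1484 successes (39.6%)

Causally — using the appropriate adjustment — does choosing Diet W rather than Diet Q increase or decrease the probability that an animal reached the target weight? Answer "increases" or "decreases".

Starting body condition satisfies the back-door criterion: it is not a descendant of the diet, and it blocks the spurious path from diet to outcome. Adjusting for it (i.e., using the within-starting body condition rates) gives the causal effect.
Within each level — good condition: 65.6% vs 85.8%; poor condition: 27.2% vs 39.6% — Diet Q is higher every time.

decreases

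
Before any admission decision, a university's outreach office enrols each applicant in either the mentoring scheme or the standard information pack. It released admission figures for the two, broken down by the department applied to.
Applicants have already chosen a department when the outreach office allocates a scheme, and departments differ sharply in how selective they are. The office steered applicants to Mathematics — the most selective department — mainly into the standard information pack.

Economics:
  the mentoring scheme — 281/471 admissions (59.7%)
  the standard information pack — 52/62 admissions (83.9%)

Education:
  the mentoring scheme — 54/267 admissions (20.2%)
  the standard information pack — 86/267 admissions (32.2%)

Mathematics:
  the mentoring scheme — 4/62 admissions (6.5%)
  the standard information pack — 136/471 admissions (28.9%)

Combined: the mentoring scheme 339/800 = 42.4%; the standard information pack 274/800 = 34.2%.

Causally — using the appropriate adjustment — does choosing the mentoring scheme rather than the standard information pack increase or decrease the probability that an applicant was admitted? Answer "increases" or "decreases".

decreases

The stratified and pooled comparisons disagree (the standard information pack wins within each department; the mentoring scheme wins overall), so the answer turns on the causal role of department.
Department is set before the outreach scheme has any effect — it is not caused by the outreach scheme — and it independently drives the outcome. That makes it a confounder, so the causal comparison is within department levels.
Within each level — Economics: 59.7% vs 83.9%; Education: 20.2% vs 32.2%; Mathematics: 6.5% vs 28.9% — the standard information pack is higher every time.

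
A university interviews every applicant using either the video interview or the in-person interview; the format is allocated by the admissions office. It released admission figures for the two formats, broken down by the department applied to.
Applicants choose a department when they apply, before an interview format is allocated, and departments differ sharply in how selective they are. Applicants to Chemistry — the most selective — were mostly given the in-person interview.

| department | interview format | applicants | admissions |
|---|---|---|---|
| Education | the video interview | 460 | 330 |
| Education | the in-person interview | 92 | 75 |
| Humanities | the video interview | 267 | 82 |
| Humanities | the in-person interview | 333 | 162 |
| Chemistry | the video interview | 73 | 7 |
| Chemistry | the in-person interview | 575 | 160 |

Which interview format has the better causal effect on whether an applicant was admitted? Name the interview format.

the in-person interview

the in-person interview is higher inside every department stratum but the video interview is higher in aggregate. Whether to stratify depends on how department relates to the interview format.
Department is set before the interview format has any effect — it is not caused by the interview format — and it independently drives the outcome. That makes it a confounder, so the causal comparison is within department levels.
Within each level — Education: 71.7% vs 81.5%; Humanities: 30.7% vs 48.6%; Chemistry: 9.6% vs 27.8% — the in-person interview is higher every time.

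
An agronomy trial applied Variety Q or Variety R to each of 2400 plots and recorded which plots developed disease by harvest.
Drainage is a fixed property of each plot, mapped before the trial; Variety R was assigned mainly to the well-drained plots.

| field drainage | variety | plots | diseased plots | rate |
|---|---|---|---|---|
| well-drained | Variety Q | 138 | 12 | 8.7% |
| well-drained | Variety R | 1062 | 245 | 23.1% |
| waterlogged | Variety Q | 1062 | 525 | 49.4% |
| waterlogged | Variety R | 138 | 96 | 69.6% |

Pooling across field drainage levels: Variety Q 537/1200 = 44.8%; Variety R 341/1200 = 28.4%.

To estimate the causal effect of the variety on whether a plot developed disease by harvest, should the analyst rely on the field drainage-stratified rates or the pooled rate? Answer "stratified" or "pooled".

stratified

The stratified and pooled comparisons disagree (Variety Q wins within each field drainage; Variety R wins overall), so the answer turns on the causal role of field drainage.
Here field drainage is a common cause — it drives both which variety a case falls under and the outcome. The crude comparison mixes populations; the stratum-specific rates are the causally relevant ones.
Within each level — well-drained: 8.7% vs 23.1%; waterlogged: 49.4% vs 69.6% — Variety Q is lower every time.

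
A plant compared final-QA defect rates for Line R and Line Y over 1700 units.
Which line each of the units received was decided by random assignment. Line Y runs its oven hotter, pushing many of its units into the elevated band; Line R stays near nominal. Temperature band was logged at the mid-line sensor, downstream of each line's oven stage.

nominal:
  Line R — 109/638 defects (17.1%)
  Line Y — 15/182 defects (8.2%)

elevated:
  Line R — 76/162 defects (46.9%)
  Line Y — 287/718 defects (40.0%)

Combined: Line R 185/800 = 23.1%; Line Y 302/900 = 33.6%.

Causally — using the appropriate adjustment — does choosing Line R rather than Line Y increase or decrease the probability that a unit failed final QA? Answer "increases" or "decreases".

The distribution of in-process temperature band is itself part of what the line does — it is an intermediate outcome. Holding it fixed would remove that part of the effect; the total effect is the pooled difference.
Pooled: Line R 23.1% vs Line Y 33.6%; Line R is lower overall.

decreases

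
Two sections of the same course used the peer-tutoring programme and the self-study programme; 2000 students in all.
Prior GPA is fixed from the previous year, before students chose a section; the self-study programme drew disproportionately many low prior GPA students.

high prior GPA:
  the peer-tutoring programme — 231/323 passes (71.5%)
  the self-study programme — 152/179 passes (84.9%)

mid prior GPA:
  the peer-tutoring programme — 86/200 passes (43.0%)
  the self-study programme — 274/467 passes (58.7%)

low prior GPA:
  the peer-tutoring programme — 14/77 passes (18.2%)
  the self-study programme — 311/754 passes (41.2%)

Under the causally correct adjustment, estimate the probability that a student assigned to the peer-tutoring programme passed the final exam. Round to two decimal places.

Prior GPA band is set before the teaching method has any effect — it is not caused by the teaching method — and it independently drives the outcome. That makes it a confounder, so the causal comparison is within prior GPA band levels.
Standardising the peer-tutoring programme to the population prior GPA band mix: 0.251·231/323 + 0.334·86/200 + 0.415·14/77 = 0.398.

0.40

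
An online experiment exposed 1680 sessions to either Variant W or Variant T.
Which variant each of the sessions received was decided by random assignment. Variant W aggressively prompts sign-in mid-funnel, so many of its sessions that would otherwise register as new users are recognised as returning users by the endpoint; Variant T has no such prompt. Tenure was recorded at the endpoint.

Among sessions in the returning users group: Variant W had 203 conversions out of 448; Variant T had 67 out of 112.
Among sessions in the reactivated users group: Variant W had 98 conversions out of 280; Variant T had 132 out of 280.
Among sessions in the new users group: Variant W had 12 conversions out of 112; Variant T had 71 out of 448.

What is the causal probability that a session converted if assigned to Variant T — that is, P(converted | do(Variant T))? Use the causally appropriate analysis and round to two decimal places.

Because the variant influences user tenure, user tenure is a post-treatment mediator, not a confounder. Stratifying on it would bias the estimate; the causal effect is the crude pooled difference.
So P(outcome | do(Variant T)) is just the pooled rate for Variant T: 270/840 = 0.321.

0.32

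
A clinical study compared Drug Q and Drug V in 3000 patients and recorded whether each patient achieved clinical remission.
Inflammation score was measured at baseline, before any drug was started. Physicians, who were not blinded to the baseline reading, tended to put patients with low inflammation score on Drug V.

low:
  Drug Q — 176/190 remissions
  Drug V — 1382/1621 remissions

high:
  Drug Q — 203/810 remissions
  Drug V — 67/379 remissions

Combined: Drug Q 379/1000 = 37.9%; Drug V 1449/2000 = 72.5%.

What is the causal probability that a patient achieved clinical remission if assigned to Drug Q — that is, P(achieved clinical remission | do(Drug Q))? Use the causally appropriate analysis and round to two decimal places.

The inflammation score-specific comparison favours Drug Q throughout, but the pooled figures favour Drug V. The question is whether to condition on inflammation score.
Inflammation score differs across drugs for reasons unrelated to any effect of the drug itself, and it separately predicts the outcome — a classic confounder. We must compare within inflammation score levels.
Standardising Drug Q to the population inflammation score mix: 0.604·176/190 + 0.396·203/810 = 0.659.

0.66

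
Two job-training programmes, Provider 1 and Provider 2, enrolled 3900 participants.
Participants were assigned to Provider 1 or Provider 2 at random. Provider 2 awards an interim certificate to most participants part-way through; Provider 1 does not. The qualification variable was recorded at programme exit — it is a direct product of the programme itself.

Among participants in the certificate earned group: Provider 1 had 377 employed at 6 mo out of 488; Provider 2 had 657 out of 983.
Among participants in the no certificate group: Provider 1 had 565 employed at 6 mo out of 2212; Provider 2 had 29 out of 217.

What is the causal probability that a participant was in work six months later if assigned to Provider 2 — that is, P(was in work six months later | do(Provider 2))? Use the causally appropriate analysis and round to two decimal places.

0.57

Because the programme influences qualification attained during the programme, qualification attained during the programme is a post-treatment mediator, not a confounder. Stratifying on it would bias the estimate; the causal effect is the crude pooled difference.
So P(outcome | do(Provider 2)) is just the pooled rate for Provider 2: 686/1200 = 0.572.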